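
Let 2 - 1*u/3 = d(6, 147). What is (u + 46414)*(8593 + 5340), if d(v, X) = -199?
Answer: 655087861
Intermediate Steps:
u = 603 (u = 6 - 3*(-199) = 6 + 597 = 603)
(u + 46414)*(8593 + 5340) = (603 + 46414)*(8593 + 5340) = 47017*13933 = 655087861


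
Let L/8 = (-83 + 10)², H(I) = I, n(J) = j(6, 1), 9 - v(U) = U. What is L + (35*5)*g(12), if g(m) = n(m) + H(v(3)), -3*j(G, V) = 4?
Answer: 130346/3 ≈ 43449.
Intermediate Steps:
j(G, V) = -4/3 (j(G, V) = -⅓*4 = -4/3)
v(U) = 9 - U
n(J) = -4/3
L = 42632 (L = 8*(-83 + 10)² = 8*(-73)² = 8*5329 = 42632)
g(m) = 14/3 (g(m) = -4/3 + (9 - 1*3) = -4/3 + (9 - 3) = -4/3 + 6 = 14/3)
L + (35*5)*g(12) = 42632 + (35*5)*(14/3) = 42632 + 175*(14/3) = 42632 + 2450/3 = 130346/3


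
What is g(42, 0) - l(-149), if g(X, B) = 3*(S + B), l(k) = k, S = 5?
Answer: 164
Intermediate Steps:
g(X, B) = 15 + 3*B (g(X, B) = 3*(5 + B) = 15 + 3*B)
g(42, 0) - l(-149) = (15 + 3*0) - 1*(-149) = (15 + 0) + 149 = 15 + 149 = 164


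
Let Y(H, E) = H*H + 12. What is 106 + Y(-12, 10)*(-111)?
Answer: -17210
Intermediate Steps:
Y(H, E) = 12 + H**2 (Y(H, E) = H**2 + 12 = 12 + H**2)
106 + Y(-12, 10)*(-111) = 106 + (12 + (-12)**2)*(-111) = 106 + (12 + 144)*(-111) = 106 + 156*(-111) = 106 - 17316 = -17210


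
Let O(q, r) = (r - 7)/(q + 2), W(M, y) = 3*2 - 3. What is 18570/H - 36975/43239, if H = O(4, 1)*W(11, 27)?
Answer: -3076855/497 ≈ -6190.9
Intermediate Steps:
W(M, y) = 3 (W(M, y) = 6 - 3 = 3)
O(q, r) = (-7 + r)/(2 + q)
H = -3 (H = ((-7 + 1)/(2 + 4))*3 = (-6/6)*3 = ((1/6)*(-6))*3 = -1*3 = -3)
18570/H - 36975/43239 = 18570/(-3) - 36975/43239 = 18570*(-1/3) - 36975*1/43239 = -6190 - 425/497 = -3076855/497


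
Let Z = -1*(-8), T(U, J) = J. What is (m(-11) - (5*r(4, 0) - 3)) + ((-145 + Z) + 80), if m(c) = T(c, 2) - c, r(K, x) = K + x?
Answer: -61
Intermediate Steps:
Z = 8
m(c) = 2 - c
(m(-11) - (5*r(4, 0) - 3)) + ((-145 + Z) + 80) = ((2 - 1*(-11)) - (5*(4 + 0) - 3)) + ((-145 + 8) + 80) = ((2 + 11) - (5*4 - 3)) + (-137 + 80) = (13 - (20 - 3)) - 57 = (13 - 1*17) - 57 = (13 - 17) - 57 = -4 - 57 = -61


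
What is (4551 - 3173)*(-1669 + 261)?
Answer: -1940224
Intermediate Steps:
(4551 - 3173)*(-1669 + 261) = 1378*(-1408) = -1940224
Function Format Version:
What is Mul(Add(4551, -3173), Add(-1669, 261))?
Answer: -1940224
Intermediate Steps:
Mul(Add(4551, -3173), Add(-1669, 261)) = Mul(1378, -1408) = -1940224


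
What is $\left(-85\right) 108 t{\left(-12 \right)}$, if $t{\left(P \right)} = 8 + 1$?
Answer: $-82620$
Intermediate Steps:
$t{\left(P \right)} = 9$
$\left(-85\right) 108 t{\left(-12 \right)} = \left(-85\right) 108 \cdot 9 = \left(-9180\right) 9 = -82620$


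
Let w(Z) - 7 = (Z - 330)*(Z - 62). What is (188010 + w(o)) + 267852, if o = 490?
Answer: 524349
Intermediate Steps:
w(Z) = 7 + (-330 + Z)*(-62 + Z) (w(Z) = 7 + (Z - 330)*(Z - 62) = 7 + (-330 + Z)*(-62 + Z))
(188010 + w(o)) + 267852 = (188010 + (20467 + 490² - 392*490)) + 267852 = (188010 + (20467 + 240100 - 192080)) + 267852 = (188010 + 68487) + 267852 = 256497 + 267852 = 524349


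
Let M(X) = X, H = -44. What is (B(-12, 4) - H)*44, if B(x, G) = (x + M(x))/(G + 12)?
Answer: 1870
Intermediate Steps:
B(x, G) = 2*x/(12 + G) (B(x, G) = (x + x)/(G + 12) = (2*x)/(12 + G) = 2*x/(12 + G))
(B(-12, 4) - H)*44 = (2*(-12)/(12 + 4) - 1*(-44))*44 = (2*(-12)/16 + 44)*44 = (2*(-12)*(1/16) + 44)*44 = (-3/2 + 44)*44 = (85/2)*44 = 1870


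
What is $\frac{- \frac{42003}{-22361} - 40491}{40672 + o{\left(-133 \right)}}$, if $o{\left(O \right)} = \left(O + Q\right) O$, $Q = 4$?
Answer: $- \frac{905377248}{1293114269} \approx -0.70015$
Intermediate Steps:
$o{\left(O \right)} = O \left(4 + O\right)$ ($o{\left(O \right)} = \left(O + 4\right) O = \left(4 + O\right) O = O \left(4 + O\right)$)
$\frac{- \frac{42003}{-22361} - 40491}{40672 + o{\left(-133 \right)}} = \frac{- \frac{42003}{-22361} - 40491}{40672 - 133 \left(4 - 133\right)} = \frac{\left(-42003\right) \left(- \frac{1}{22361}\right) - 40491}{40672 - -17157} = \frac{\frac{42003}{22361} - 40491}{40672 + 17157} = - \frac{905377248}{22361 \cdot 57829} = \left(- \frac{905377248}{22361}\right) \frac{1}{57829} = - \frac{905377248}{1293114269}$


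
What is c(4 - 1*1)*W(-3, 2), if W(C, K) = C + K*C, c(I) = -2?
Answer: 18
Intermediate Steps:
W(C, K) = C + C*K
c(4 - 1*1)*W(-3, 2) = -(-6)*(1 + 2) = -(-6)*3 = -2*(-9) = 18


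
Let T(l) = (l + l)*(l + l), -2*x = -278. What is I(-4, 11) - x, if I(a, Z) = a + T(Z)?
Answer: 341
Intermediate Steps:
x = 139 (x = -½*(-278) = 139)
T(l) = 4*l² (T(l) = (2*l)*(2*l) = 4*l²)
I(a, Z) = a + 4*Z²
I(-4, 11) - x = (-4 + 4*11²) - 1*139 = (-4 + 4*121) - 139 = (-4 + 484) - 139 = 480 - 139 = 341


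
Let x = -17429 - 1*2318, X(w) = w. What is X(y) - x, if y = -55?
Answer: 19692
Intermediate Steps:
x = -19747 (x = -17429 - 2318 = -19747)
X(y) - x = -55 - 1*(-19747) = -55 + 19747 = 19692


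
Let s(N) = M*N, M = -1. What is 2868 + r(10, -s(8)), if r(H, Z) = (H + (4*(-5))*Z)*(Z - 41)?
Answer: 7818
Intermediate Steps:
s(N) = -N
r(H, Z) = (-41 + Z)*(H - 20*Z) (r(H, Z) = (H - 20*Z)*(-41 + Z) = (-41 + Z)*(H - 20*Z))
2868 + r(10, -s(8)) = 2868 + (-41*10 - 20*(-(-1)*8)**2 + 820*(-(-1)*8) + 10*(-(-1)*8)) = 2868 + (-410 - 20*(-1*(-8))**2 + 820*(-1*(-8)) + 10*(-1*(-8))) = 2868 + (-410 - 20*8**2 + 820*8 + 10*8) = 2868 + (-410 - 20*64 + 6560 + 80) = 2868 + (-410 - 1280 + 6560 + 80) = 2868 + 4950 = 7818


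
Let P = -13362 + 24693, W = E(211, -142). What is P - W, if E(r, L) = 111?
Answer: 11220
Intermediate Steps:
W = 111
P = 11331
P - W = 11331 - 1*111 = 11331 - 111 = 11220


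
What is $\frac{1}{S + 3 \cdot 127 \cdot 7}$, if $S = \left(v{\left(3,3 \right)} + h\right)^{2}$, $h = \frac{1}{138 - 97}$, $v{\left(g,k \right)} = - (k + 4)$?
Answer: $\frac{1681}{4565023} \approx 0.00036823$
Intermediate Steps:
$v{\left(g,k \right)} = -4 - k$ ($v{\left(g,k \right)} = - (4 + k) = -4 - k$)
$h = \frac{1}{41} \approx 0.02439$
$S = \frac{81796}{1681}$ ($S = \left(\left(-4 - 3\right) + \frac{1}{41}\right)^{2} = \left(-7 + \frac{1}{41}\right)^{2} = \left(- \frac{286}{41}\right)^{2} = \frac{81796}{1681} \approx 48.659$)
$\frac{1}{S + 3 \cdot 127 \cdot 7} = \frac{1}{\frac{81796}{1681} + 3 \cdot 127 \cdot 7} = \frac{1}{\frac{81796}{1681} + 381 \cdot 7} = \frac{1}{\frac{81796}{1681} + 2667} = \frac{1}{\frac{4565023}{1681}} = \frac{1681}{4565023}$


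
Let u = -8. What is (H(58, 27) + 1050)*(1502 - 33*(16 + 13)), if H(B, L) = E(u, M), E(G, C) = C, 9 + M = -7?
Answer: 563530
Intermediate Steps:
M = -16 (M = -9 - 7 = -16)
H(B, L) = -16
(H(58, 27) + 1050)*(1502 - 33*(16 + 13)) = (-16 + 1050)*(1502 - 33*(16 + 13)) = 1034*(1502 - 33*29) = 1034*(1502 - 957) = 1034*545 = 563530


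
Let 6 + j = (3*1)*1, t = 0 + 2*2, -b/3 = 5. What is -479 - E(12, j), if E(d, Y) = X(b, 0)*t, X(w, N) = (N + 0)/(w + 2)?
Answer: -479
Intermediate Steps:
b = -15 (b = -3*5 = -15)
t = 4 (t = 0 + 4 = 4)
j = -3 (j = -6 + (3*1)*1 = -6 + 3*1 = -6 + 3 = -3)
X(w, N) = N/(2 + w)
E(d, Y) = 0 (E(d, Y) = (0/(2 - 15))*4 = (0/(-13))*4 = (0*(-1/13))*4 = 0*4 = 0)
-479 - E(12, j) = -479 - 1*0 = -479 + 0 = -479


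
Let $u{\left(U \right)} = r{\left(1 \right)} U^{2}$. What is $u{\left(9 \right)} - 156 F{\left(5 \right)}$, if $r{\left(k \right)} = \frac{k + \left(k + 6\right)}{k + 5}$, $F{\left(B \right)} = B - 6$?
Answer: $264$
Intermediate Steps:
$F{\left(B \right)} = -6 + B$ ($F{\left(B \right)} = B - 6 = -6 + B$)
$r{\left(k \right)} = \frac{6 + 2 k}{5 + k}$ ($r{\left(k \right)} = \frac{k + \left(6 + k\right)}{5 + k} = \frac{6 + 2 k}{5 + k}$)
$u{\left(U \right)} = \frac{4 U^{2}}{3}$ ($u{\left(U \right)} = \frac{2 \left(3 + 1\right)}{5 + 1} U^{2} = 2 \cdot \frac{1}{6} \cdot 4 U^{2} = \frac{4 U^{2}}{3}$)
$u{\left(9 \right)} - 156 F{\left(5 \right)} = \frac{4 \cdot 9^{2}}{3} - 156 \left(-6 + 5\right) = \frac{4}{3} \cdot 81 - -156 = 108 + 156 = 264$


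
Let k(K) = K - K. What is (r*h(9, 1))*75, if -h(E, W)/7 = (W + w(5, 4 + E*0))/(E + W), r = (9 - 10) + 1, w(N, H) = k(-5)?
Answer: 0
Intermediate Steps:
k(K) = 0
w(N, H) = 0
r = 0 (r = -1 + 1 = 0)
h(E, W) = -7*W/(E + W) (h(E, W) = -7*(W + 0)/(E + W) = -7*W/(E + W))
(r*h(9, 1))*75 = (0*(-7*1/(9 + 1)))*75 = (0*(-7*1/10))*75 = (0*(-7*1*⅒))*75 = (0*(-7/10))*75 = 0*75 = 0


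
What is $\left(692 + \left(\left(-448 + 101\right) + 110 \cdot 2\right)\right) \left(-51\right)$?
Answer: $-28815$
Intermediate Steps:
$\left(692 + \left(\left(-448 + 101\right) + 110 \cdot 2\right)\right) \left(-51\right) = \left(692 + \left(-347 + 220\right)\right) \left(-51\right) = \left(692 - 127\right) \left(-51\right) = 565 \left(-51\right) = -28815$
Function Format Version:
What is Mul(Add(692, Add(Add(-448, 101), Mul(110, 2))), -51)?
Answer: -28815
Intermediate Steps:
Mul(Add(692, Add(Add(-448, 101), Mul(110, 2))), -51) = Mul(Add(692, Add(-347, 220)), -51) = Mul(Add(692, -127), -51) = Mul(565, -51) = -28815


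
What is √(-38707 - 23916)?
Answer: I*√62623 ≈ 250.25*I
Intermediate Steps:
√(-38707 - 23916) = √(-62623) = I*√62623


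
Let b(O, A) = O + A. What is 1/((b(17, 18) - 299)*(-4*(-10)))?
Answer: -1/10560 ≈ -9.4697e-5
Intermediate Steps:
b(O, A) = A + O
1/((b(17, 18) - 299)*(-4*(-10))) = 1/(((18 + 17) - 299)*(-4*(-10))) = 1/((35 - 299)*40) = 1/(-264*40) = 1/(-10560) = -1/10560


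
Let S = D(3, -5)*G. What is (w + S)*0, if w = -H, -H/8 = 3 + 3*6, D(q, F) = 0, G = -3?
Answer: 0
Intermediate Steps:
H = -168 (H = -8*(3 + 3*6) = -8*(3 + 18) = -8*21 = -168)
S = 0 (S = 0*(-3) = 0)
w = 168 (w = -1*(-168) = 168)
(w + S)*0 = (168 + 0)*0 = 168*0 = 0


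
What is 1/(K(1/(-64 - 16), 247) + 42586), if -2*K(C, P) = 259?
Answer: 2/84913 ≈ 2.3554e-5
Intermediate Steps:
K(C, P) = -259/2 (K(C, P) = -1/2*259 = -259/2)
1/(K(1/(-64 - 16), 247) + 42586) = 1/(-259/2 + 42586) = 1/(84913/2) = 2/84913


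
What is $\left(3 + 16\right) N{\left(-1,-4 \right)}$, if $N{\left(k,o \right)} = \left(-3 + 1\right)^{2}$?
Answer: $76$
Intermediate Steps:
$N{\left(k,o \right)} = 4$ ($N{\left(k,o \right)} = \left(-2\right)^{2} = 4$)
$\left(3 + 16\right) N{\left(-1,-4 \right)} = \left(3 + 16\right) 4 = 19 \cdot 4 = 76$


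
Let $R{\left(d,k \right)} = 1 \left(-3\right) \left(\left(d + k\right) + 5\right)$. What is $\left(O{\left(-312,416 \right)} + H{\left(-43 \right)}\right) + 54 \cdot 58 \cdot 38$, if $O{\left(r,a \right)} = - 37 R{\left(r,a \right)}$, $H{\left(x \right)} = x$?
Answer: $131072$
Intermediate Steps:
$R{\left(d,k \right)} = -15 - 3 d - 3 k$ ($R{\left(d,k \right)} = - 3 \left(5 + d + k\right) = -15 - 3 d - 3 k$)
$O{\left(r,a \right)} = 555 + 111 a + 111 r$ ($O{\left(r,a \right)} = - 37 \left(-15 - 3 r - 3 a\right) = - 37 \left(-15 - 3 a - 3 r\right) = 555 + 111 a + 111 r$)
$\left(O{\left(-312,416 \right)} + H{\left(-43 \right)}\right) + 54 \cdot 58 \cdot 38 = \left(\left(555 + 111 \cdot 416 + 111 \left(-312\right)\right) - 43\right) + 54 \cdot 58 \cdot 38 = \left(\left(555 + 46176 - 34632\right) - 43\right) + 3132 \cdot 38 = \left(12099 - 43\right) + 119016 = 12056 + 119016 = 131072$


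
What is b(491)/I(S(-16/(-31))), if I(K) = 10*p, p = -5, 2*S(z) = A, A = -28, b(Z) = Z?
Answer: -491/50 ≈ -9.8200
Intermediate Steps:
S(z) = -14 (S(z) = (1/2)*(-28) = -14)
I(K) = -50 (I(K) = 10*(-5) = -50)
b(491)/I(S(-16/(-31))) = 491/(-50) = 491*(-1/50) = -491/50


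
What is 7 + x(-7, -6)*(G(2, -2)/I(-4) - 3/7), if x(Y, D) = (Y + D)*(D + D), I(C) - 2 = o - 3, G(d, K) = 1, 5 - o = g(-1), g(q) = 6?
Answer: -965/7 ≈ -137.86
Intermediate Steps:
o = -1 (o = 5 - 1*6 = 5 - 6 = -1)
I(C) = -2 (I(C) = 2 + (-1 - 3) = 2 - 4 = -2)
x(Y, D) = 2*D*(D + Y) (x(Y, D) = (D + Y)*(2*D) = 2*D*(D + Y))
7 + x(-7, -6)*(G(2, -2)/I(-4) - 3/7) = 7 + (2*(-6)*(-6 - 7))*(1/(-2) - 3/7) = 7 + (2*(-6)*(-13))*(1*(-1/2) - 3*1/7) = 7 + 156*(-1/2 - 3/7) = 7 + 156*(-13/14) = 7 - 1014/7 = -965/7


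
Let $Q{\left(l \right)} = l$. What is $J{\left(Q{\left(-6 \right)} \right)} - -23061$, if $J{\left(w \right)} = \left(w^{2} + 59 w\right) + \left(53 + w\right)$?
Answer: $22790$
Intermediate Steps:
$J{\left(w \right)} = 53 + w^{2} + 60 w$
$J{\left(Q{\left(-6 \right)} \right)} - -23061 = \left(53 + \left(-6\right)^{2} + 60 \left(-6\right)\right) - -23061 = \left(53 + 36 - 360\right) + 23061 = -271 + 23061 = 22790$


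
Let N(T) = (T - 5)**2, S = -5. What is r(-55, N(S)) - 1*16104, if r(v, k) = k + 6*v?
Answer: -16334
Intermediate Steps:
N(T) = (-5 + T)**2
r(-55, N(S)) - 1*16104 = ((-5 - 5)**2 + 6*(-55)) - 1*16104 = ((-10)**2 - 330) - 16104 = (100 - 330) - 16104 = -230 - 16104 = -16334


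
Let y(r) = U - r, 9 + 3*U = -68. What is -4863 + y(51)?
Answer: -14819/3 ≈ -4939.7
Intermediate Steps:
U = -77/3 (U = -3 + (⅓)*(-68) = -3 - 68/3 = -77/3 ≈ -25.667)
y(r) = -77/3 - r
-4863 + y(51) = -4863 + (-77/3 - 1*51) = -4863 + (-77/3 - 51) = -4863 - 230/3 = -14819/3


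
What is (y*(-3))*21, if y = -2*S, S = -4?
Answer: -504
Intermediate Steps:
y = 8 (y = -2*(-4) = 8)
(y*(-3))*21 = (8*(-3))*21 = -24*21 = -504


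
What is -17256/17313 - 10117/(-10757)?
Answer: -3489057/62078647 ≈ -0.056204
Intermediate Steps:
-17256/17313 - 10117/(-10757) = -17256*1/17313 - 10117*(-1/10757) = -5752/5771 + 10117/10757 = -3489057/62078647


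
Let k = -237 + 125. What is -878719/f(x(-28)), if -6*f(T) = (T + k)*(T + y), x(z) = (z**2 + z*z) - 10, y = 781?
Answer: 878719/563699 ≈ 1.5588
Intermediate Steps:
k = -112
x(z) = -10 + 2*z**2 (x(z) = (z**2 + z**2) - 10 = 2*z**2 - 10 = -10 + 2*z**2)
f(T) = -(-112 + T)*(781 + T)/6 (f(T) = -(T - 112)*(T + 781)/6 = -(-112 + T)*(781 + T)/6)
-878719/f(x(-28)) = -878719/(43736/3 - 223*(-10 + 2*(-28)**2)/2 - (-10 + 2*(-28)**2)**2/6) = -878719/(43736/3 - 223*(-10 + 2*784)/2 - (-10 + 2*784)**2/6) = -878719/(43736/3 - 223*(-10 + 1568)/2 - (-10 + 1568)**2/6) = -878719/(43736/3 - 223/2*1558 - 1/6*1558**2) = -878719/(43736/3 - 173717 - 1/6*2427364) = -878719/(43736/3 - 173717 - 1213682/3) = -878719/(-563699) = -878719*(-1/563699) = 878719/563699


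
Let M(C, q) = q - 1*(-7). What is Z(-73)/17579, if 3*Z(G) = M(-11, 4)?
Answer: 11/52737 ≈ 0.00020858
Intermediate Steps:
M(C, q) = 7 + q (M(C, q) = q + 7 = 7 + q)
Z(G) = 11/3 (Z(G) = (7 + 4)/3 = (1/3)*11 = 11/3)
Z(-73)/17579 = (11/3)/17579 = (11/3)*(1/17579) = 11/52737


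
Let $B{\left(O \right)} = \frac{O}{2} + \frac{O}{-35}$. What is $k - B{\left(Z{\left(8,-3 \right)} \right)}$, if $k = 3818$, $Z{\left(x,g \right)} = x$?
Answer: $\frac{133498}{35} \approx 3814.2$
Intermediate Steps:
$B{\left(O \right)} = \frac{33 O}{70}$ ($B{\left(O \right)} = O \frac{1}{2} + O \left(- \frac{1}{35}\right) = \frac{O}{2} - \frac{O}{35} = \frac{33 O}{70}$)
$k - B{\left(Z{\left(8,-3 \right)} \right)} = 3818 - \frac{33}{70} \cdot 8 = 3818 - \frac{132}{35} = \frac{133498}{35}$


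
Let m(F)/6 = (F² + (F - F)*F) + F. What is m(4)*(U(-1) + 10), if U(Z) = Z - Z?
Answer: 1200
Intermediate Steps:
m(F) = 6*F + 6*F² (m(F) = 6*((F² + (F - F)*F) + F) = 6*((F² + 0*F) + F) = 6*((F² + 0) + F) = 6*(F² + F) = 6*(F + F²) = 6*F + 6*F²)
U(Z) = 0
m(4)*(U(-1) + 10) = (6*4*(1 + 4))*(0 + 10) = (6*4*5)*10 = 120*10 = 1200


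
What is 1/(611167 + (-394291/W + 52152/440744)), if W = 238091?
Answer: 13117147463/8016747492960487 ≈ 1.6362e-6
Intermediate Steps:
1/(611167 + (-394291/W + 52152/440744)) = 1/(611167 + (-394291/238091 + 52152/440744)) = 1/(611167 + (-394291*1/238091 + 52152*(1/440744))) = 1/(611167 + (-394291/238091 + 6519/55093)) = 1/(611167 - 20170558834/13117147463) = 1/(8016747492960487/13117147463) = 13117147463/8016747492960487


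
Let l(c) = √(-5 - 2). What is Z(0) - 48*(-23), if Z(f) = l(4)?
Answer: 1104 + I*√7 ≈ 1104.0 + 2.6458*I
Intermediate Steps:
l(c) = I*√7 (l(c) = √(-7) = I*√7)
Z(f) = I*√7
Z(0) - 48*(-23) = I*√7 - 48*(-23) = I*√7 + 1104 = 1104 + I*√7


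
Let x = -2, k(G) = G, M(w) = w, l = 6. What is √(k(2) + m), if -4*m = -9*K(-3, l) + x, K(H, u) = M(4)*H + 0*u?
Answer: 7*I*√2/2 ≈ 4.9497*I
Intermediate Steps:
K(H, u) = 4*H (K(H, u) = 4*H + 0*u = 4*H + 0 = 4*H)
m = -53/2 (m = -(-36*(-3) - 2)/4 = -(-9*(-12) - 2)/4 = -(108 - 2)/4 = -¼*106 = -53/2 ≈ -26.500)
√(k(2) + m) = √(2 - 53/2) = √(-49/2) = 7*I*√2/2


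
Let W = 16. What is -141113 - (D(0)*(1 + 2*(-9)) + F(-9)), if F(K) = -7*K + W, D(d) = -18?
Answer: -141498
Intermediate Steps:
F(K) = 16 - 7*K (F(K) = -7*K + 16 = 16 - 7*K)
-141113 - (D(0)*(1 + 2*(-9)) + F(-9)) = -141113 - (-18*(1 + 2*(-9)) + (16 - 7*(-9))) = -141113 - (-18*(1 - 18) + (16 + 63)) = -141113 - (-18*(-17) + 79) = -141113 - (306 + 79) = -141113 - 1*385 = -141113 - 385 = -141498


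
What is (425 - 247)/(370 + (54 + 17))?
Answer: 178/441 ≈ 0.40363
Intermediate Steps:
(425 - 247)/(370 + (54 + 17)) = 178/(370 + 71) = 178/441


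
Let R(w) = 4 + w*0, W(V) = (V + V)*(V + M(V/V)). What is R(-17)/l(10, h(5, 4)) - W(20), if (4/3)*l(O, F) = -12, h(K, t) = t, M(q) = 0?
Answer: -7204/9 ≈ -800.44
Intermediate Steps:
W(V) = 2*V² (W(V) = (V + V)*(V + 0) = (2*V)*V = 2*V²)
l(O, F) = -9 (l(O, F) = (¾)*(-12) = -9)
R(w) = 4 (R(w) = 4 + 0 = 4)
R(-17)/l(10, h(5, 4)) - W(20) = 4/(-9) - 2*20² = 4*(-⅑) - 2*400 = -4/9 - 1*800 = -4/9 - 800 = -7204/9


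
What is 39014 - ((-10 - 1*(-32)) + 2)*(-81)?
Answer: 40958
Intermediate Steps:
39014 - ((-10 - 1*(-32)) + 2)*(-81) = 39014 - ((-10 + 32) + 2)*(-81) = 39014 - (22 + 2)*(-81) = 39014 - 24*(-81) = 39014 - 1*(-1944) = 39014 + 1944 = 40958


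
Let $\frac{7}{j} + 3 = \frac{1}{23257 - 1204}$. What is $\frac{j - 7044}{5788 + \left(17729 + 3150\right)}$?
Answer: $- \frac{155390441}{588078462} \approx -0.26423$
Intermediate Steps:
$j = - \frac{154371}{66158}$ ($j = \frac{7}{-3 + \frac{1}{23257 - 1204}} = \frac{7}{-3 + \frac{1}{22053}} = \frac{7}{- \frac{66158}{22053}} = 7 \left(- \frac{22053}{66158}\right) = - \frac{154371}{66158} \approx -2.3334$)
$\frac{j - 7044}{5788 + \left(17729 + 3150\right)} = \frac{- \frac{154371}{66158} - 7044}{5788 + \left(17729 + 3150\right)} = - \frac{466171323}{66158 \left(5788 + 20879\right)} = - \frac{466171323}{66158 \cdot 26667} = \left(- \frac{466171323}{66158}\right) \frac{1}{26667} = - \frac{155390441}{588078462}$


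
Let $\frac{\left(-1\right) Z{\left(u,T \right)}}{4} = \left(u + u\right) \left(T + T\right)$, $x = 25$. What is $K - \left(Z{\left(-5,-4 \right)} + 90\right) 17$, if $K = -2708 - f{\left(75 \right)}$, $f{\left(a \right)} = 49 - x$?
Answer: $1178$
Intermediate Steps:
$f{\left(a \right)} = 24$ ($f{\left(a \right)} = 49 - 25 = 24$)
$Z{\left(u,T \right)} = - 16 T u$ ($Z{\left(u,T \right)} = - 4 \left(u + u\right) \left(T + T\right) = - 4 \cdot 2 u 2 T = - 4 \cdot 4 T u = - 16 T u$)
$K = -2732$ ($K = -2708 - 24 = -2732$)
$K - \left(Z{\left(-5,-4 \right)} + 90\right) 17 = -2732 - \left(\left(-16\right) \left(-4\right) \left(-5\right) + 90\right) 17 = -2732 - \left(-320 + 90\right) 17 = -2732 - \left(-230\right) 17 = -2732 - -3910 = -2732 + 3910 = 1178$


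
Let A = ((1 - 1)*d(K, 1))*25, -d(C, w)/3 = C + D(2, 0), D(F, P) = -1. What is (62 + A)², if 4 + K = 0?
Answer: 3844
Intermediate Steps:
K = -4 (K = -4 + 0 = -4)
d(C, w) = 3 - 3*C (d(C, w) = -3*(C - 1) = -3*(-1 + C) = 3 - 3*C)
A = 0 (A = ((1 - 1)*(3 - 3*(-4)))*25 = (0*(3 + 12))*25 = (0*15)*25 = 0*25 = 0)
(62 + A)² = (62 + 0)² = 62² = 3844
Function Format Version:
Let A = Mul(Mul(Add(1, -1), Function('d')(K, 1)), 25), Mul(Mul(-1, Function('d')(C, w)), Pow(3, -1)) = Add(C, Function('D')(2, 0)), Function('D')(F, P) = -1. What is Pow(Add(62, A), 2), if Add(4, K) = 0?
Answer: 3844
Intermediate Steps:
K = -4 (K = Add(-4, 0) = -4)
Function('d')(C, w) = Add(3, Mul(-3, C)) (Function('d')(C, w) = Mul(-3, Add(C, -1)) = Mul(-3, Add(-1, C)) = Add(3, Mul(-3, C)))
A = 0 (A = Mul(Mul(Add(1, -1), Add(3, Mul(-3, -4))), 25) = Mul(Mul(0, Add(3, 12)), 25) = Mul(Mul(0, 15), 25) = Mul(0, 25) = 0)
Pow(Add(62, A), 2) = Pow(Add(62, 0), 2) = Pow(62, 2) = 3844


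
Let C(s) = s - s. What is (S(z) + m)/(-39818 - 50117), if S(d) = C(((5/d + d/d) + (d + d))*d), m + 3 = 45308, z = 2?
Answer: -9061/17987 ≈ -0.50375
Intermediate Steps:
m = 45305 (m = -3 + 45308 = 45305)
C(s) = 0
S(d) = 0
(S(z) + m)/(-39818 - 50117) = (0 + 45305)/(-39818 - 50117) = 45305/(-89935) = 45305*(-1/89935) = -9061/17987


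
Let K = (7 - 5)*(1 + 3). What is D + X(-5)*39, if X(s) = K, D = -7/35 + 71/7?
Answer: 11268/35 ≈ 321.94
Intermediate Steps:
K = 8 (K = 2*4 = 8)
D = 348/35 (D = -7*1/35 + 71*(⅐) = -⅕ + 71/7 = 348/35 ≈ 9.9429)
X(s) = 8
D + X(-5)*39 = 348/35 + 8*39 = 348/35 + 312 = 11268/35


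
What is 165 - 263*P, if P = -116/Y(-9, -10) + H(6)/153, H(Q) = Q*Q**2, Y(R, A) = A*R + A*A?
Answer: -73847/1615 ≈ -45.726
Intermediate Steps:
Y(R, A) = A**2 + A*R (Y(R, A) = A*R + A**2 = A**2 + A*R)
H(Q) = Q**3
P = 1294/1615 (P = -116*(-1/(10*(-10 - 9))) + 6**3/153 = -116/((-10*(-19))) + 216*(1/153) = -116/190 + 24/17 = -116*1/190 + 24/17 = -58/95 + 24/17 = 1294/1615 ≈ 0.80124)
165 - 263*P = 165 - 263*1294/1615 = 165 - 340322/1615 = -73847/1615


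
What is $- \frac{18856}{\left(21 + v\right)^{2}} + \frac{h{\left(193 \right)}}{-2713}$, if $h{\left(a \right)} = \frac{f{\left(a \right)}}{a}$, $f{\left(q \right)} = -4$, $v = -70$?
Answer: $- \frac{9873161700}{1257185209} \approx -7.8534$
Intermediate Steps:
$h{\left(a \right)} = - \frac{4}{a}$
$- \frac{18856}{\left(21 + v\right)^{2}} + \frac{h{\left(193 \right)}}{-2713} = - \frac{18856}{\left(21 - 70\right)^{2}} + \frac{\left(-4\right) \frac{1}{193}}{-2713} = - \frac{18856}{\left(-49\right)^{2}} + \left(-4\right) \frac{1}{193} \left(- \frac{1}{2713}\right) = - \frac{18856}{2401} - - \frac{4}{523609} = \left(-18856\right) \frac{1}{2401} + \frac{4}{523609} = - \frac{18856}{2401} + \frac{4}{523609} = - \frac{9873161700}{1257185209}$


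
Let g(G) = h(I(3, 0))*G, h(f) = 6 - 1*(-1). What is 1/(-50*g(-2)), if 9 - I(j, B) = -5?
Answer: 1/700 ≈ 0.0014286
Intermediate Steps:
I(j, B) = 14 (I(j, B) = 9 - 1*(-5) = 9 + 5 = 14)
h(f) = 7 (h(f) = 6 + 1 = 7)
g(G) = 7*G
1/(-50*g(-2)) = 1/(-350*(-2)) = 1/(-50*(-14)) = 1/700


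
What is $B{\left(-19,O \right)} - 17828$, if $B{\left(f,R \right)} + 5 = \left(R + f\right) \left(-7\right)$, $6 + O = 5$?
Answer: $-17693$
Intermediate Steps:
$O = -1$ ($O = -6 + 5 = -1$)
$B{\left(f,R \right)} = -5 - 7 R - 7 f$ ($B{\left(f,R \right)} = -5 + \left(R + f\right) \left(-7\right) = -5 - \left(7 R + 7 f\right) = -5 - 7 R - 7 f$)
$B{\left(-19,O \right)} - 17828 = \left(-5 - -7 - -133\right) - 17828 = \left(-5 + 7 + 133\right) - 17828 = 135 - 17828 = -17693$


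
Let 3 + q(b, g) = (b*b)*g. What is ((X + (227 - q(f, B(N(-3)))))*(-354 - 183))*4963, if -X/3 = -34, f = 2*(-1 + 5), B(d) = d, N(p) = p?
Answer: -1396528644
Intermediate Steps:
f = 8 (f = 2*4 = 8)
X = 102 (X = -3*(-34) = 102)
q(b, g) = -3 + g*b**2 (q(b, g) = -3 + (b*b)*g = -3 + b**2*g = -3 + g*b**2)
((X + (227 - q(f, B(N(-3)))))*(-354 - 183))*4963 = ((102 + (227 - (-3 - 3*8**2)))*(-354 - 183))*4963 = ((102 + (227 - (-3 - 3*64)))*(-537))*4963 = ((102 + (227 - (-3 - 192)))*(-537))*4963 = ((102 + (227 - 1*(-195)))*(-537))*4963 = ((102 + (227 + 195))*(-537))*4963 = ((102 + 422)*(-537))*4963 = (524*(-537))*4963 = -281388*4963 = -1396528644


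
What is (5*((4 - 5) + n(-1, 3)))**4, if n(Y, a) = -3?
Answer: 160000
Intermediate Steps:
(5*((4 - 5) + n(-1, 3)))**4 = (5*((4 - 5) - 3))**4 = (5*(-1 - 3))**4 = (5*(-4))**4 = (-20)**4 = 160000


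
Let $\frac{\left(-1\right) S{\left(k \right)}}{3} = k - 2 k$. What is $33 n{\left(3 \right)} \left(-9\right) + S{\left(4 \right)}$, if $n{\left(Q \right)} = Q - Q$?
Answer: $12$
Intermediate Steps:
$n{\left(Q \right)} = 0$
$S{\left(k \right)} = 3 k$ ($S{\left(k \right)} = - 3 \left(k - 2 k\right) = - 3 \left(- k\right) = 3 k$)
$33 n{\left(3 \right)} \left(-9\right) + S{\left(4 \right)} = 33 \cdot 0 \left(-9\right) + 3 \cdot 4 = 33 \cdot 0 + 12 = 0 + 12 = 12$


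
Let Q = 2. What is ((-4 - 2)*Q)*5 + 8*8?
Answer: 4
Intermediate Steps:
((-4 - 2)*Q)*5 + 8*8 = ((-4 - 2)*2)*5 + 8*8 = -6*2*5 + 64 = -12*5 + 64 = -60 + 64 = 4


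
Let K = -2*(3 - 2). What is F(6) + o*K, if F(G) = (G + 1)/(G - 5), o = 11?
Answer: -15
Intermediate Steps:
K = -2 (K = -2*1 = -2)
F(G) = (1 + G)/(-5 + G)
F(6) + o*K = (1 + 6)/(-5 + 6) + 11*(-2) = 7/1 - 22 = 1*7 - 22 = 7 - 22 = -15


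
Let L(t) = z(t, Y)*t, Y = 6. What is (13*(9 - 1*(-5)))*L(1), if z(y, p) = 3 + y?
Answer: 728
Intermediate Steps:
L(t) = t*(3 + t) (L(t) = (3 + t)*t = t*(3 + t))
(13*(9 - 1*(-5)))*L(1) = (13*(9 - 1*(-5)))*(1*(3 + 1)) = (13*(9 + 5))*(1*4) = (13*14)*4 = 182*4 = 728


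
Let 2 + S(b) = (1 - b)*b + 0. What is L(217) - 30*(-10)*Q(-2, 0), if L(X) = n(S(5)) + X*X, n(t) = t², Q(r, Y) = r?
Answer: 46973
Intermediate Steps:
S(b) = -2 + b*(1 - b) (S(b) = -2 + ((1 - b)*b + 0) = -2 + (b*(1 - b) + 0) = -2 + b*(1 - b))
L(X) = 484 + X² (L(X) = (-2 + 5 - 1*5²)² + X*X = (-2 + 5 - 1*25)² + X² = (-2 + 5 - 25)² + X² = (-22)² + X² = 484 + X²)
L(217) - 30*(-10)*Q(-2, 0) = (484 + 217²) - 30*(-10)*(-2) = (484 + 47089) - (-300)*(-2) = 47573 - 1*600 = 47573 - 600 = 46973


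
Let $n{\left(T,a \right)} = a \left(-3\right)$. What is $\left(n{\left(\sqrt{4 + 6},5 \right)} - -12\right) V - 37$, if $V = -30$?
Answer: $53$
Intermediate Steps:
$n{\left(T,a \right)} = - 3 a$
$\left(n{\left(\sqrt{4 + 6},5 \right)} - -12\right) V - 37 = \left(\left(-3\right) 5 - -12\right) \left(-30\right) - 37 = \left(-15 + 12\right) \left(-30\right) - 37 = \left(-3\right) \left(-30\right) - 37 = 90 - 37 = 53$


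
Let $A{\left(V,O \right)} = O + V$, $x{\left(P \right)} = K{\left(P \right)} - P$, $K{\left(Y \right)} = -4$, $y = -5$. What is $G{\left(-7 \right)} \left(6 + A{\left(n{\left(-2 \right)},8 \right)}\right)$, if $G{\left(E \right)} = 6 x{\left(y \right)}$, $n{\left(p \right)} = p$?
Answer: $72$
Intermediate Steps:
$x{\left(P \right)} = -4 - P$
$G{\left(E \right)} = 6$ ($G{\left(E \right)} = 6 \left(-4 - -5\right) = 6 \left(-4 + 5\right) = 6 \cdot 1 = 6$)
$G{\left(-7 \right)} \left(6 + A{\left(n{\left(-2 \right)},8 \right)}\right) = 6 \left(6 + \left(8 - 2\right)\right) = 6 \left(6 + 6\right) = 6 \cdot 12 = 72$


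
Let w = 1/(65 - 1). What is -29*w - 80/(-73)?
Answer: 3003/4672 ≈ 0.64277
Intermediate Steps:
w = 1/64 ≈ 0.015625
-29*w - 80/(-73) = -29*1/64 - 80/(-73) = -29/64 - 80*(-1/73) = -29/64 + 80/73 = 3003/4672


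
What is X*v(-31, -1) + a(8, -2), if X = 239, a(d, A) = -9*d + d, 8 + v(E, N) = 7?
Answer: -303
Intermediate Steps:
v(E, N) = -1 (v(E, N) = -8 + 7 = -1)
a(d, A) = -8*d
X*v(-31, -1) + a(8, -2) = 239*(-1) - 8*8 = -239 - 64 = -303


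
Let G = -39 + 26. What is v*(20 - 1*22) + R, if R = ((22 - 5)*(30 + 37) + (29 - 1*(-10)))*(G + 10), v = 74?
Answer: -3682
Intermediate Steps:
G = -13
R = -3534 (R = ((22 - 5)*(30 + 37) + (29 - 1*(-10)))*(-13 + 10) = (17*67 + (29 + 10))*(-3) = (1139 + 39)*(-3) = 1178*(-3) = -3534)
v*(20 - 1*22) + R = 74*(20 - 1*22) - 3534 = 74*(20 - 22) - 3534 = 74*(-2) - 3534 = -148 - 3534 = -3682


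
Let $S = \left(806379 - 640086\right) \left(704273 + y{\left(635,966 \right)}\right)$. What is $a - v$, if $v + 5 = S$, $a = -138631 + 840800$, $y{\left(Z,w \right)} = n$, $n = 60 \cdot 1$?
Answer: $-117124945395$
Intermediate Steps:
$n = 60$
$y{\left(Z,w \right)} = 60$
$a = 702169$
$S = 117125647569$ ($S = \left(806379 - 640086\right) \left(704273 + 60\right) = 166293 \cdot 704333 = 117125647569$)
$v = 117125647564$ ($v = -5 + 117125647569 = 117125647564$)
$a - v = 702169 - 117125647564 = -117124945395$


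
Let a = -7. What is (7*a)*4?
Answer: -196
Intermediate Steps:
(7*a)*4 = (7*(-7))*4 = -49*4 = -196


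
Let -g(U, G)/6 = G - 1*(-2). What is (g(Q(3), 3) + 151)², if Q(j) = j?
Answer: 14641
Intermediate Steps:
g(U, G) = -12 - 6*G (g(U, G) = -6*(G - 1*(-2)) = -6*(G + 2) = -6*(2 + G) = -12 - 6*G)
(g(Q(3), 3) + 151)² = ((-12 - 6*3) + 151)² = ((-12 - 18) + 151)² = (-30 + 151)² = 121² = 14641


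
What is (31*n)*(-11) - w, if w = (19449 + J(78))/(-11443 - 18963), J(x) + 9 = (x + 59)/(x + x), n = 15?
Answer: -24259130863/4743336 ≈ -5114.4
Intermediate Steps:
J(x) = -9 + (59 + x)/(2*x) (J(x) = -9 + (x + 59)/(x + x) = -9 + (59 + x)/((2*x)) = -9 + (59 + x)*(1/(2*x)) = -9 + (59 + x)/(2*x))
w = -3032777/4743336 (w = (19449 + (½)*(59 - 17*78)/78)/(-11443 - 18963) = (19449 + (½)*(1/78)*(59 - 1326))/(-30406) = (19449 + (½)*(1/78)*(-1267))*(-1/30406) = (19449 - 1267/156)*(-1/30406) = (3032777/156)*(-1/30406) = -3032777/4743336 ≈ -0.63938)
(31*n)*(-11) - w = (31*15)*(-11) - 1*(-3032777/4743336) = 465*(-11) + 3032777/4743336 = -5115 + 3032777/4743336 = -24259130863/4743336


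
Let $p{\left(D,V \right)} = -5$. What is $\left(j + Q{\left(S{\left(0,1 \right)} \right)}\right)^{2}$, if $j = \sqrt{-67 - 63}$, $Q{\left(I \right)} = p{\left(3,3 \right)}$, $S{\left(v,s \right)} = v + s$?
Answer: $\left(5 - i \sqrt{130}\right)^{2} \approx -105.0 - 114.02 i$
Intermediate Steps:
$S{\left(v,s \right)} = s + v$
$Q{\left(I \right)} = -5$
$j = i \sqrt{130}$ ($j = \sqrt{-130} = i \sqrt{130} \approx 11.402 i$)
$\left(j + Q{\left(S{\left(0,1 \right)} \right)}\right)^{2} = \left(i \sqrt{130} - 5\right)^{2} = \left(-5 + i \sqrt{130}\right)^{2}$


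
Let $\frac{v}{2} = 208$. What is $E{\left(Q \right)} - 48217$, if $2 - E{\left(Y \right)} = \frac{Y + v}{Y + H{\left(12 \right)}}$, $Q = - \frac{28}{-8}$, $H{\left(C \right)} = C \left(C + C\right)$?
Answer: $- \frac{28110184}{583} \approx -48216.0$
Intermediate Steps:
$v = 416$ ($v = 2 \cdot 208 = 416$)
$H{\left(C \right)} = 2 C^{2}$ ($H{\left(C \right)} = C 2 C = 2 C^{2}$)
$Q = \frac{7}{2}$ ($Q = \left(-28\right) \left(- \frac{1}{8}\right) = \frac{7}{2} \approx 3.5$)
$E{\left(Y \right)} = 2 - \frac{416 + Y}{288 + Y}$ ($E{\left(Y \right)} = 2 - \frac{Y + 416}{Y + 2 \cdot 12^{2}} = 2 - \frac{416 + Y}{Y + 2 \cdot 144} = 2 - \frac{416 + Y}{Y + 288} = 2 - \frac{416 + Y}{288 + Y}$)
$E{\left(Q \right)} - 48217 = \frac{160 + \frac{7}{2}}{288 + \frac{7}{2}} - 48217 = \frac{1}{\frac{583}{2}} \cdot \frac{327}{2} - 48217 = \frac{2}{583} \cdot \frac{327}{2} - 48217 = \frac{327}{583} - 48217 = - \frac{28110184}{583}$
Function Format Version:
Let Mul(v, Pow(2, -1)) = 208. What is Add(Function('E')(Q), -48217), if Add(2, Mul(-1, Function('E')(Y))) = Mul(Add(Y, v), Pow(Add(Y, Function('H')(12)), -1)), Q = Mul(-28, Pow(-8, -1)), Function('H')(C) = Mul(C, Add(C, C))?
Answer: Rational(-28110184, 583) ≈ -48216.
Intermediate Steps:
v = 416 (v = Mul(2, 208) = 416)
Function('H')(C) = Mul(2, Pow(C, 2)) (Function('H')(C) = Mul(C, Mul(2, C)) = Mul(2, Pow(C, 2)))
Q = Rational(7, 2) (Q = Mul(-28, Rational(-1, 8)) = Rational(7, 2) ≈ 3.5000)
Function('E')(Y) = Add(2, Mul(-1, Pow(Add(288, Y), -1), Add(416, Y))) (Function('E')(Y) = Add(2, Mul(-1, Mul(Add(Y, 416), Pow(Add(Y, Mul(2, Pow(12, 2))), -1)))) = Add(2, Mul(-1, Mul(Add(416, Y), Pow(Add(Y, Mul(2, 144)), -1)))) = Add(2, Mul(-1, Mul(Add(416, Y), Pow(Add(Y, 288), -1)))) = Add(2, Mul(-1, Mul(Add(416, Y), Pow(Add(288, Y), -1)))) = Add(2, Mul(-1, Mul(Pow(Add(288, Y), -1), Add(416, Y)))) = Add(2, Mul(-1, Pow(Add(288, Y), -1), Add(416, Y))))
Add(Function('E')(Q), -48217) = Add(Mul(Pow(Add(288, Rational(7, 2)), -1), Add(160, Rational(7, 2))), -48217) = Add(Mul(Pow(Rational(583, 2), -1), Rational(327, 2)), -48217) = Add(Mul(Rational(2, 583), Rational(327, 2)), -48217) = Add(Rational(327, 583), -48217) = Rational(-28110184, 583)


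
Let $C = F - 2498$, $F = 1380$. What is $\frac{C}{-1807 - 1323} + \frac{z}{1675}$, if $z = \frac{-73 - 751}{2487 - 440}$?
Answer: $\frac{383073543}{1073190925} \approx 0.35695$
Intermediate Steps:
$z = - \frac{824}{2047} \approx -0.40254$
$C = -1118$ ($C = 1380 - 2498 = -1118$)
$\frac{C}{-1807 - 1323} + \frac{z}{1675} = - \frac{1118}{-1807 - 1323} - \frac{824}{2047 \cdot 1675} = - \frac{1118}{-1807 - 1323} - \frac{824}{3428725} = - \frac{1118}{-3130} - \frac{824}{3428725} = \left(-1118\right) \left(- \frac{1}{3130}\right) - \frac{824}{3428725} = \frac{559}{1565} - \frac{824}{3428725} = \frac{383073543}{1073190925}$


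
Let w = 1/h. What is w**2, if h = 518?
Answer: 1/268324 ≈ 3.7268e-6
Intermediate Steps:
w = 1/518 ≈ 0.0019305
w**2 = (1/518)**2 = 1/268324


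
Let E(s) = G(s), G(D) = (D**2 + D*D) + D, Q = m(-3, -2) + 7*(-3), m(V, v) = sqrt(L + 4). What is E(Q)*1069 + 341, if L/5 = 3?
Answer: 961372 - 88727*sqrt(19) ≈ 5.7462e+5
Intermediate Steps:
L = 15 (L = 5*3 = 15)
m(V, v) = sqrt(19) (m(V, v) = sqrt(15 + 4) = sqrt(19))
Q = -21 + sqrt(19) (Q = sqrt(19) + 7*(-3) = sqrt(19) - 21 = -21 + sqrt(19) ≈ -16.641)
G(D) = D + 2*D**2 (G(D) = (D**2 + D**2) + D = 2*D**2 + D = D + 2*D**2)
E(s) = s*(1 + 2*s)
E(Q)*1069 + 341 = ((-21 + sqrt(19))*(1 + 2*(-21 + sqrt(19))))*1069 + 341 = ((-21 + sqrt(19))*(1 + (-42 + 2*sqrt(19))))*1069 + 341 = ((-21 + sqrt(19))*(-41 + 2*sqrt(19)))*1069 + 341 = ((-41 + 2*sqrt(19))*(-21 + sqrt(19)))*1069 + 341 = 1069*(-41 + 2*sqrt(19))*(-21 + sqrt(19)) + 341 = 341 + 1069*(-41 + 2*sqrt(19))*(-21 + sqrt(19))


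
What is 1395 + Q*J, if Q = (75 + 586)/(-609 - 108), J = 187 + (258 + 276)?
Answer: 523634/717 ≈ 730.31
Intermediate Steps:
J = 721 (J = 187 + 534 = 721)
Q = -661/717 (Q = 661/(-717) = 661*(-1/717) = -661/717 ≈ -0.92190)
1395 + Q*J = 1395 - 661/717*721 = 1395 - 476581/717 = 523634/717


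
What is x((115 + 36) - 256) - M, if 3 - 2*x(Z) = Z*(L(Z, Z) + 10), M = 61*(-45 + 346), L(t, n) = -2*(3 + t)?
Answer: -14249/2 ≈ -7124.5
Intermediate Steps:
L(t, n) = -6 - 2*t
M = 18361 (M = 61*301 = 18361)
x(Z) = 3/2 - Z*(4 - 2*Z)/2 (x(Z) = 3/2 - Z*((-6 - 2*Z) + 10)/2 = 3/2 - Z*(4 - 2*Z)/2)
x((115 + 36) - 256) - M = (3/2 + ((115 + 36) - 256)² - 2*((115 + 36) - 256)) - 1*18361 = (3/2 + (151 - 256)² - 2*(151 - 256)) - 18361 = (3/2 + (-105)² - 2*(-105)) - 18361 = (3/2 + 11025 + 210) - 18361 = 22473/2 - 18361 = -14249/2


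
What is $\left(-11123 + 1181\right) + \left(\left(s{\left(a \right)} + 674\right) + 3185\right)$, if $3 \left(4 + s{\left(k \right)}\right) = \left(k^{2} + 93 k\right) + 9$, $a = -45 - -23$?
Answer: $- \frac{19814}{3} \approx -6604.7$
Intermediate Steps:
$a = -22$ ($a = -45 + 23 = -22$)
$s{\left(k \right)} = -1 + 31 k + \frac{k^{2}}{3}$ ($s{\left(k \right)} = -4 + \frac{\left(k^{2} + 93 k\right) + 9}{3} = -4 + \frac{9 + k^{2} + 93 k}{3} = -4 + \left(3 + 31 k + \frac{k^{2}}{3}\right) = -1 + 31 k + \frac{k^{2}}{3}$)
$\left(-11123 + 1181\right) + \left(\left(s{\left(a \right)} + 674\right) + 3185\right) = \left(-11123 + 1181\right) + \left(\left(\left(-1 + 31 \left(-22\right) + \frac{\left(-22\right)^{2}}{3}\right) + 674\right) + 3185\right) = -9942 + \left(\left(\left(-1 - 682 + \frac{1}{3} \cdot 484\right) + 674\right) + 3185\right) = -9942 + \left(\left(\left(-1 - 682 + \frac{484}{3}\right) + 674\right) + 3185\right) = -9942 + \left(\left(- \frac{1565}{3} + 674\right) + 3185\right) = -9942 + \left(\frac{457}{3} + 3185\right) = -9942 + \frac{10012}{3} = - \frac{19814}{3}$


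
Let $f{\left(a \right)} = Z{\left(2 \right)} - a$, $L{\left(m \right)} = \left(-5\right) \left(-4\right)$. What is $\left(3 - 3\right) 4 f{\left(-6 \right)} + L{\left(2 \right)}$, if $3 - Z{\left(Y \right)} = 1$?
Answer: $20$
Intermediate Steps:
$L{\left(m \right)} = 20$
$Z{\left(Y \right)} = 2$ ($Z{\left(Y \right)} = 3 - 1 = 2$)
$f{\left(a \right)} = 2 - a$
$\left(3 - 3\right) 4 f{\left(-6 \right)} + L{\left(2 \right)} = \left(3 - 3\right) 4 \left(2 - -6\right) + 20 = 0 \cdot 4 \left(2 + 6\right) + 20 = 0 \cdot 8 + 20 = 0 + 20 = 20$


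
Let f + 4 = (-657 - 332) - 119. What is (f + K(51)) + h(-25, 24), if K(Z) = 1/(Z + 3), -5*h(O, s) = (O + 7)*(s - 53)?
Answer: -328423/270 ≈ -1216.4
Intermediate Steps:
h(O, s) = -(-53 + s)*(7 + O)/5 (h(O, s) = -(O + 7)*(s - 53)/5 = -(7 + O)*(-53 + s)/5 = -(-53 + s)*(7 + O)/5)
f = -1112 (f = -4 + ((-657 - 332) - 119) = -4 + (-989 - 119) = -4 - 1108 = -1112)
K(Z) = 1/(3 + Z)
(f + K(51)) + h(-25, 24) = (-1112 + 1/(3 + 51)) + (371/5 - 7/5*24 + (53/5)*(-25) - ⅕*(-25)*24) = (-1112 + 1/54) + (371/5 - 168/5 - 265 + 120) = (-1112 + 1/54) - 522/5 = -60047/54 - 522/5 = -328423/270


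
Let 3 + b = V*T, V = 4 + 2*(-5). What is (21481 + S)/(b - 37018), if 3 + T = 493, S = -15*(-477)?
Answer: -28636/39961 ≈ -0.71660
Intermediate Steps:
S = 7155
V = -6 (V = 4 - 10 = -6)
T = 490 (T = -3 + 493 = 490)
b = -2943 (b = -3 - 6*490 = -3 - 2940 = -2943)
(21481 + S)/(b - 37018) = (21481 + 7155)/(-2943 - 37018) = 28636/(-39961) = 28636*(-1/39961) = -28636/39961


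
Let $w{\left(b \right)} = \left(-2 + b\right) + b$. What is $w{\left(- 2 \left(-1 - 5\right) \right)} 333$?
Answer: $7326$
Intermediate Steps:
$w{\left(b \right)} = -2 + 2 b$
$w{\left(- 2 \left(-1 - 5\right) \right)} 333 = \left(-2 + 2 \left(- 2 \left(-1 - 5\right)\right)\right) 333 = \left(-2 + 2 \left(\left(-2\right) \left(-6\right)\right)\right) 333 = \left(-2 + 2 \cdot 12\right) 333 = \left(-2 + 24\right) 333 = 22 \cdot 333 = 7326$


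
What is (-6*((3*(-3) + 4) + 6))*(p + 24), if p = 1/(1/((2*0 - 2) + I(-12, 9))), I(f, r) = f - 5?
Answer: -30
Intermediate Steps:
I(f, r) = -5 + f
p = -19 (p = 1/(1/((2*0 - 2) + (-5 - 12))) = 1/(1/((0 - 2) - 17)) = 1/(1/(-2 - 17)) = 1/(1/(-19)) = 1/(-1/19) = -19)
(-6*((3*(-3) + 4) + 6))*(p + 24) = (-6*((3*(-3) + 4) + 6))*(-19 + 24) = -6*((-9 + 4) + 6)*5 = -6*(-5 + 6)*5 = -6*1*5 = -6*5 = -30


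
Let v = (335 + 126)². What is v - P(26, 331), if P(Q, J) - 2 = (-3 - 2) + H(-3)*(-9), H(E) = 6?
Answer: 212578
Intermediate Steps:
v = 212521 (v = 461² = 212521)
P(Q, J) = -57 (P(Q, J) = 2 + ((-3 - 2) + 6*(-9)) = 2 + (-5 - 54) = 2 - 59 = -57)
v - P(26, 331) = 212521 - 1*(-57) = 212521 + 57 = 212578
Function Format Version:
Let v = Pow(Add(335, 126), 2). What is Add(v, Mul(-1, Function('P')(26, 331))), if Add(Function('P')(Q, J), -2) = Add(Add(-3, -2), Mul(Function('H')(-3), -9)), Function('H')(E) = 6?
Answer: 212578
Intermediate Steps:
v = 212521 (v = Pow(461, 2) = 212521)
Function('P')(Q, J) = -57 (Function('P')(Q, J) = Add(2, Add(Add(-3, -2), Mul(6, -9))) = Add(2, Add(-5, -54)) = Add(2, -59) = -57)
Add(v, Mul(-1, Function('P')(26, 331))) = Add(212521, Mul(-1, -57)) = Add(212521, 57) = 212578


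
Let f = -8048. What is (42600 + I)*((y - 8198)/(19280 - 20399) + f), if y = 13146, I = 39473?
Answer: -739531898180/1119 ≈ -6.6089e+8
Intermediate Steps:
(42600 + I)*((y - 8198)/(19280 - 20399) + f) = (42600 + 39473)*((13146 - 8198)/(19280 - 20399) - 8048) = 82073*(4948/(-1119) - 8048) = 82073*(4948*(-1/1119) - 8048) = 82073*(-4948/1119 - 8048) = 82073*(-9010660/1119) = -739531898180/1119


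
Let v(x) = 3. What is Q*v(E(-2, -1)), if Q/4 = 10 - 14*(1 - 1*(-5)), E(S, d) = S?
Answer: -888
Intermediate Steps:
Q = -296 (Q = 4*(10 - 14*(1 - 1*(-5))) = 4*(10 - 14*(1 + 5)) = 4*(10 - 14*6) = 4*(10 - 84) = 4*(-74) = -296)
Q*v(E(-2, -1)) = -296*3 = -888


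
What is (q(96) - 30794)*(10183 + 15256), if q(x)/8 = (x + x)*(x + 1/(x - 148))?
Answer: 38571171458/13 ≈ 2.9670e+9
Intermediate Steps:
q(x) = 16*x*(x + 1/(-148 + x)) (q(x) = 8*((x + x)*(x + 1/(x - 148))) = 8*((2*x)*(x + 1/(-148 + x))) = 8*(2*x*(x + 1/(-148 + x))) = 16*x*(x + 1/(-148 + x)))
(q(96) - 30794)*(10183 + 15256) = (16*96*(1 + 96² - 148*96)/(-148 + 96) - 30794)*(10183 + 15256) = (16*96*(1 + 9216 - 14208)/(-52) - 30794)*25439 = (16*96*(-1/52)*(-4991) - 30794)*25439 = (1916544/13 - 30794)*25439 = (1516222/13)*25439 = 38571171458/13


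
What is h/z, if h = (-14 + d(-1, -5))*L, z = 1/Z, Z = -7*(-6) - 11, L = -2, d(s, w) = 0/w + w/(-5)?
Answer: 806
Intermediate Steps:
d(s, w) = -w/5 (d(s, w) = 0 + w*(-⅕) = 0 - w/5 = -w/5)
Z = 31 (Z = 42 - 11 = 31)
z = 1/31 ≈ 0.032258
h = 26 (h = (-14 - ⅕*(-5))*(-2) = (-14 + 1)*(-2) = -13*(-2) = 26)
h/z = 26/(1/31) = 26*31 = 806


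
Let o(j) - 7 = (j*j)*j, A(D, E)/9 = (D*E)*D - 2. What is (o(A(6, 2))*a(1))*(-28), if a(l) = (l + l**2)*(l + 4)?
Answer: -70013161960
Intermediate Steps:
A(D, E) = -18 + 9*E*D**2 (A(D, E) = 9*((D*E)*D - 2) = 9*(E*D**2 - 2) = 9*(-2 + E*D**2) = -18 + 9*E*D**2)
o(j) = 7 + j**3 (o(j) = 7 + (j*j)*j = 7 + j**2*j = 7 + j**3)
a(l) = (4 + l)*(l + l**2) (a(l) = (l + l**2)*(4 + l) = (4 + l)*(l + l**2))
(o(A(6, 2))*a(1))*(-28) = ((7 + (-18 + 9*2*6**2)**3)*(1*(4 + 1**2 + 5*1)))*(-28) = ((7 + (-18 + 9*2*36)**3)*(1*(4 + 1 + 5)))*(-28) = ((7 + (-18 + 648)**3)*(1*10))*(-28) = ((7 + 630**3)*10)*(-28) = ((7 + 250047000)*10)*(-28) = (250047007*10)*(-28) = 2500470070*(-28) = -70013161960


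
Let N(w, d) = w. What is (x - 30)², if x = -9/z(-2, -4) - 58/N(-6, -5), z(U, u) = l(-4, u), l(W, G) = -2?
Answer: 9025/36 ≈ 250.69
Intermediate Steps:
z(U, u) = -2
x = 85/6 (x = -9/(-2) - 58/(-6) = -9*(-½) - 58*(-⅙) = 9/2 + 29/3 = 85/6 ≈ 14.167)
(x - 30)² = (85/6 - 30)² = (-95/6)² = 9025/36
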